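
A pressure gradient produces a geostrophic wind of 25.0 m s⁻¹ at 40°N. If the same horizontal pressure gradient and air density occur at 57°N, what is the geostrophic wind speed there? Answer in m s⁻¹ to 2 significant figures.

19 m s⁻¹

With the same pressure gradient and density, V_g ∝ 1/f ∝ 1/sin φ.
V₂ = V₁ · sin φ₁ / sin φ₂ = 25.0 × sin 40° / sin 57°
V₂ = 25.0 × 0.6428/0.8387 = 19 m s⁻¹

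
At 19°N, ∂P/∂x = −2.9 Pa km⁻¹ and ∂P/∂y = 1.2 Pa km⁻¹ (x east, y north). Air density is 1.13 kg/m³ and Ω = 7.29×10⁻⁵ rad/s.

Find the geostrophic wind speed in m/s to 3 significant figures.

Coriolis parameter at 19°N:
f = 2Ω sin φ = 2 × 7.29×10⁻⁵ × sin 19° = 4.75×10⁻⁵ s⁻¹
Component geostrophic relations (x east, y north):
u_g = −(1/(fρ)) ∂P/∂y,  v_g = (1/(fρ)) ∂P/∂x
u_g = −(1.2×10⁻³)/(4.75×10⁻⁵ × 1.13) = −22.4 m/s;  v_g = (−2.9×10⁻³)/(4.75×10⁻⁵ × 1.13) = −54.1 m/s
|V_g| = √(u_g² + v_g²) = 58.5 m/s

58.5 m/s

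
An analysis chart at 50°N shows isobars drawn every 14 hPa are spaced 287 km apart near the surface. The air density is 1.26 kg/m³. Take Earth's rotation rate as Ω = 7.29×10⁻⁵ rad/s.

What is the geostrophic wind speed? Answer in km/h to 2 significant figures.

120 km/h

Coriolis parameter at 50°N:
f = 2Ω sin φ = 2 × 7.29×10⁻⁵ × sin 50° = 1.12×10⁻⁴ s⁻¹
Pressure gradient: |∂P/∂n| = 1400 Pa / 287000 m = 4.88×10⁻³ Pa/m
Geostrophic balance (pressure-gradient force = Coriolis force):
V_g = (1/(fρ)) |∂P/∂n| = 4.88×10⁻³ / (1.12×10⁻⁴ × 1.26) = 34.7 m/s
Converting: 34.7 m/s × 3.6 = 120 km/h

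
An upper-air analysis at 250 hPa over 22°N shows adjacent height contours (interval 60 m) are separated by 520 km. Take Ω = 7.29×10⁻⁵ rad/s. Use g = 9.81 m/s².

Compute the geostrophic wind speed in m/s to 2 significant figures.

21 m/s

Coriolis parameter at 22°N:
f = 2Ω sin φ = 2 × 7.29×10⁻⁵ × sin 22° = 5.46×10⁻⁵ s⁻¹
Height gradient: |∂Z/∂n| = 60 m / 520000 m = 1.15×10⁻⁴
On a pressure surface, geostrophic balance gives V_g = (g/f)|∂Z/∂n|:
V_g = 9.81 × 1.15×10⁻⁴ / 5.46×10⁻⁵ = 20.7 m/s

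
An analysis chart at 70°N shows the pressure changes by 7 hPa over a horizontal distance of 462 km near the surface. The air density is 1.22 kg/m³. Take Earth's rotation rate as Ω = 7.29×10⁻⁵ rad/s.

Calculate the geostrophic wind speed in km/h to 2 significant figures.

33 km/h

Coriolis parameter at 70°N:
f = 2Ω sin φ = 2 × 7.29×10⁻⁵ × sin 70° = 1.37×10⁻⁴ s⁻¹
Pressure gradient: |∂P/∂n| = 700 Pa / 462000 m = 1.52×10⁻³ Pa/m
Geostrophic balance (pressure-gradient force = Coriolis force):
V_g = (1/(fρ)) |∂P/∂n| = 1.52×10⁻³ / (1.37×10⁻⁴ × 1.22) = 9.06 m/s
Converting: 9.06 m/s × 3.6 = 33 km/h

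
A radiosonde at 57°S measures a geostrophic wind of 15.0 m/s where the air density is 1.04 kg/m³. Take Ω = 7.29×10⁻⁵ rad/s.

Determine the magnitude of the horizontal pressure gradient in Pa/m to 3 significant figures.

Coriolis parameter at 57°S:
f = 2Ω sin φ = 2 × 7.29×10⁻⁵ × sin 57° = 1.22×10⁻⁴ s⁻¹
Geostrophic balance rearranged: |∂P/∂n| = f ρ V_g
|∂P/∂n| = 1.22×10⁻⁴ × 1.04 × 15.0 = 1.91×10⁻³ Pa/m

1.91×10⁻³ Pa/m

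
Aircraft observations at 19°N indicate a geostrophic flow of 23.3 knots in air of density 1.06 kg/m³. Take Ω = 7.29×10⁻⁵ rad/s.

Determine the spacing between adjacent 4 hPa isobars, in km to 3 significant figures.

Coriolis parameter at 19°N:
f = 2Ω sin φ = 2 × 7.29×10⁻⁵ × sin 19° = 4.75×10⁻⁵ s⁻¹
Wind speed in SI: 23.3 knots = 12.0 m/s
Geostrophic balance rearranged: |∂P/∂n| = f ρ V_g
|∂P/∂n| = 4.75×10⁻⁵ × 1.06 × 12.0 = 6.03×10⁻⁴ Pa/m
Isobar spacing: Δn = ΔP/|∂P/∂n| = 400 Pa / 6.03×10⁻⁴ Pa/m = 663225 m ≈ 663 km

663 km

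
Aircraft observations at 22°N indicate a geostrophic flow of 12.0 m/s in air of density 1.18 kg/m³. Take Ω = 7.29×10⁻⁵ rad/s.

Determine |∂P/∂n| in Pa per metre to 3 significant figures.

Coriolis parameter at 22°N:
f = 2Ω sin φ = 2 × 7.29×10⁻⁵ × sin 22° = 5.46×10⁻⁵ s⁻¹
Geostrophic balance rearranged: |∂P/∂n| = f ρ V_g
|∂P/∂n| = 5.46×10⁻⁵ × 1.18 × 12.0 = 7.73×10⁻⁴ Pa/m

7.73×10⁻⁴ Pa/m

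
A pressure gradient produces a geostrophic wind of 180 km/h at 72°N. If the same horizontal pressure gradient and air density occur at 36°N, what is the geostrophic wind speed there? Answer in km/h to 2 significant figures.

290 km/h

With the same pressure gradient and density, V_g ∝ 1/f ∝ 1/sin φ.
V₂ = V₁ · sin φ₁ / sin φ₂ = 180 × sin 72° / sin 36°
V₂ = 180 × 0.9511/0.5878 = 290 km/h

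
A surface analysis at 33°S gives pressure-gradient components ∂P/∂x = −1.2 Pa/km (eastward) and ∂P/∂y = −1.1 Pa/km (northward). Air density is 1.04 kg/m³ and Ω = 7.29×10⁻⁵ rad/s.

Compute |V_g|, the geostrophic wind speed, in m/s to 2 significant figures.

20 m/s

Coriolis parameter at 33°S:
f = 2Ω sin φ = 2 × 7.29×10⁻⁵ × sin 33° = 7.94×10⁻⁵ s⁻¹
In the Southern Hemisphere f is negative: f = −7.94×10⁻⁵ s⁻¹.
Component geostrophic relations (x east, y north):
u_g = −(1/(fρ)) ∂P/∂y,  v_g = (1/(fρ)) ∂P/∂x
u_g = −(−1.1×10⁻³)/(−7.94×10⁻⁵ × 1.04) = −13.3 m/s;  v_g = (−1.2×10⁻³)/(−7.94×10⁻⁵ × 1.04) = 14.5 m/s
|V_g| = √(u_g² + v_g²) = 19.7 m/s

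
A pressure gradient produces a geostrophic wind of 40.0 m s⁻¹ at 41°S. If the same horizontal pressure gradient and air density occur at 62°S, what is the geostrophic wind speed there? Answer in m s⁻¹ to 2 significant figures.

30 m s⁻¹

With the same pressure gradient and density, V_g ∝ 1/f ∝ 1/sin φ.
V₂ = V₁ · sin φ₁ / sin φ₂ = 40.0 × sin 41° / sin 62°
V₂ = 40.0 × 0.6561/0.8829 = 30 m s⁻¹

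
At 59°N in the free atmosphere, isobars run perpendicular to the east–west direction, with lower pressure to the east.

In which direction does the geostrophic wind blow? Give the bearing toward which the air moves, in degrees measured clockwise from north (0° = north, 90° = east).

The pressure-gradient force points toward the east (bearing 090°).
Geostrophic balance: in the Northern Hemisphere the Coriolis force deflects motion to the right, so the geostrophic wind blows 90° to the right of the pressure-gradient force (low pressure on the left).
Rotating 090° by 90° clockwise gives 180° — the wind blows toward the south.

180°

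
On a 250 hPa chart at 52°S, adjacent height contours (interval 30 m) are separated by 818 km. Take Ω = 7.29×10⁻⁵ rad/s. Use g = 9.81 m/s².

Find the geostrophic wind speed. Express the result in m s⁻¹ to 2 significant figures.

3.1 m s⁻¹

Coriolis parameter at 52°S:
f = 2Ω sin φ = 2 × 7.29×10⁻⁵ × sin 52° = 1.15×10⁻⁴ s⁻¹
Height gradient: |∂Z/∂n| = 30 m / 818000 m = 3.67×10⁻⁵
On a pressure surface, geostrophic balance gives V_g = (g/f)|∂Z/∂n|:
V_g = 9.81 × 3.67×10⁻⁵ / 1.15×10⁻⁴ = 3.13 m/s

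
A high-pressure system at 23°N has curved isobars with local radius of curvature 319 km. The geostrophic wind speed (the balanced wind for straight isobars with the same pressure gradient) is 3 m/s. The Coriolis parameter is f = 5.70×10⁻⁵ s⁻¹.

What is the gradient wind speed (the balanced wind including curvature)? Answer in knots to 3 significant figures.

Around a high, pressure-gradient force acts outward with centrifugal, so Coriolis balances both:
fV = (1/ρ)|∂P/∂n| + V²/R  →  V² − fR·V + fR·V_g = 0
With fR = 5.70×10⁻⁵ × 319×10³ m = 18.2 m/s:
V = [fR − √((fR)² − 4 fR V_g)]/2 = [18.2 − √(18.2² − 4×18.2×3)]/2 = 3.79 m/s
Supergeostrophic (V > V_g = 3 m/s), as expected around a high.
Converting: 3.79 m/s × 1.944 = 7.37 knots

7.37 knots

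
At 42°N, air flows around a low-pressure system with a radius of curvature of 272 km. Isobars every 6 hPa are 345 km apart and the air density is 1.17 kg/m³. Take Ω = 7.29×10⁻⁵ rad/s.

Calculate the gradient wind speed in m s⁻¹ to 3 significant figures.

Coriolis parameter at 42°N:
f = 2Ω sin φ = 2 × 7.29×10⁻⁵ × sin 42° = 9.76×10⁻⁵ s⁻¹
Pressure gradient: |∂P/∂n| = 600 Pa / 345000 m = 1.74×10⁻³ Pa/m
Geostrophic speed: V_g = |∂P/∂n|/(fρ) = 1.74×10⁻³/(9.76×10⁻⁵ × 1.17) = 15.2 m/s
Around a low, centrifugal force acts outward with Coriolis, so pressure-gradient force balances both:
(1/ρ)|∂P/∂n| = fV + V²/R  →  V² + fR·V − fR·V_g = 0
With fR = 9.76×10⁻⁵ × 272×10³ m = 26.5 m/s:
V = [−fR + √((fR)² + 4 fR V_g)]/2 = [−26.5 + √(26.5² + 4×26.5×15.2)]/2 = 10.8 m/s
Subgeostrophic (V < V_g = 15.2 m/s), as expected around a low.

10.8 m s⁻¹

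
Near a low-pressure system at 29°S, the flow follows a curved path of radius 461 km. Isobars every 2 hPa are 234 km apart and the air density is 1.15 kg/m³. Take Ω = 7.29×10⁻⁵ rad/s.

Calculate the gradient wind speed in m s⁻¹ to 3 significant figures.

8.37 m s⁻¹

Coriolis parameter at 29°S:
f = 2Ω sin φ = 2 × 7.29×10⁻⁵ × sin 29° = 7.07×10⁻⁵ s⁻¹
Pressure gradient: |∂P/∂n| = 200 Pa / 234000 m = 8.55×10⁻⁴ Pa/m
Geostrophic speed: V_g = |∂P/∂n|/(fρ) = 8.55×10⁻⁴/(7.07×10⁻⁵ × 1.15) = 10.5 m/s
Around a low, centrifugal force acts outward with Coriolis, so pressure-gradient force balances both:
(1/ρ)|∂P/∂n| = fV + V²/R  →  V² + fR·V − fR·V_g = 0
With fR = 7.07×10⁻⁵ × 461×10³ m = 32.6 m/s:
V = [−fR + √((fR)² + 4 fR V_g)]/2 = [−32.6 + √(32.6² + 4×32.6×10.5)]/2 = 8.37 m/s
Subgeostrophic (V < V_g = 10.5 m/s), as expected around a low.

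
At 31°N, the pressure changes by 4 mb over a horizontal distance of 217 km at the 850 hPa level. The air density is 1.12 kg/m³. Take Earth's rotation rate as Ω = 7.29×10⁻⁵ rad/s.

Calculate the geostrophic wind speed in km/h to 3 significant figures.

Coriolis parameter at 31°N:
f = 2Ω sin φ = 2 × 7.29×10⁻⁵ × sin 31° = 7.51×10⁻⁵ s⁻¹
Pressure gradient: |∂P/∂n| = 400 Pa / 217000 m = 1.84×10⁻³ Pa/m
Geostrophic balance (pressure-gradient force = Coriolis force):
V_g = (1/(fρ)) |∂P/∂n| = 1.84×10⁻³ / (7.51×10⁻⁵ × 1.12) = 21.9 m/s
Converting: 21.9 m/s × 3.6 = 78.9 km/h

78.9 km/h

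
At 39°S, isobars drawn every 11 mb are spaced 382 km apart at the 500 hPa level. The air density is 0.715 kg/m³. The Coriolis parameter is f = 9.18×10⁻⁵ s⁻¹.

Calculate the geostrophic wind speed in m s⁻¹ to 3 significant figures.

43.9 m s⁻¹

Pressure gradient: |∂P/∂n| = 1100 Pa / 382000 m = 2.88×10⁻³ Pa/m
Geostrophic balance (pressure-gradient force = Coriolis force):
V_g = (1/(fρ)) |∂P/∂n| = 2.88×10⁻³ / (9.18×10⁻⁵ × 0.715) = 43.9 m/s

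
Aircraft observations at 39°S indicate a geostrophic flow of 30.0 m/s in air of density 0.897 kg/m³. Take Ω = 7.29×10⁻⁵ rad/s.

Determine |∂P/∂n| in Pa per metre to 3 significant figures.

2.47×10⁻³ Pa/m

Coriolis parameter at 39°S:
f = 2Ω sin φ = 2 × 7.29×10⁻⁵ × sin 39° = 9.18×10⁻⁵ s⁻¹
Geostrophic balance rearranged: |∂P/∂n| = f ρ V_g
|∂P/∂n| = 9.18×10⁻⁵ × 0.897 × 30.0 = 2.47×10⁻³ Pa/m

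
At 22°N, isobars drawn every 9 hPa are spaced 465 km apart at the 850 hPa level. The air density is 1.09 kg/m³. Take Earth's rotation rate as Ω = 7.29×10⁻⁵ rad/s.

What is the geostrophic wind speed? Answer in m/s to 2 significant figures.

33 m/s

Coriolis parameter at 22°N:
f = 2Ω sin φ = 2 × 7.29×10⁻⁵ × sin 22° = 5.46×10⁻⁵ s⁻¹
Pressure gradient: |∂P/∂n| = 900 Pa / 465000 m = 1.94×10⁻³ Pa/m
Geostrophic balance (pressure-gradient force = Coriolis force):
V_g = (1/(fρ)) |∂P/∂n| = 1.94×10⁻³ / (5.46×10⁻⁵ × 1.09) = 32.5 m/s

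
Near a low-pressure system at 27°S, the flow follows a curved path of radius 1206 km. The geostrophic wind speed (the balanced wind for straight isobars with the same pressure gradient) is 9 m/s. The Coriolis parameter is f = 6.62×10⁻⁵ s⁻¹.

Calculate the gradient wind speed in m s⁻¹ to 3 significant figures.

8.16 m s⁻¹

Around a low, centrifugal force acts outward with Coriolis, so pressure-gradient force balances both:
(1/ρ)|∂P/∂n| = fV + V²/R  →  V² + fR·V − fR·V_g = 0
With fR = 6.62×10⁻⁵ × 1206×10³ m = 79.8 m/s:
V = [−fR + √((fR)² + 4 fR V_g)]/2 = [−79.8 + √(79.8² + 4×79.8×9)]/2 = 8.16 m/s
Subgeostrophic (V < V_g = 9 m/s), as expected around a low.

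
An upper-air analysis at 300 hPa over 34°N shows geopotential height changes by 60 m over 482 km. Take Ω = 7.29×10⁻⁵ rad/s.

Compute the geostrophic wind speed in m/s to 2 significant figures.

Coriolis parameter at 34°N:
f = 2Ω sin φ = 2 × 7.29×10⁻⁵ × sin 34° = 8.15×10⁻⁵ s⁻¹
Height gradient: |∂Z/∂n| = 60 m / 482000 m = 1.24×10⁻⁴
On a pressure surface, geostrophic balance gives V_g = (g/f)|∂Z/∂n|:
V_g = 9.81 × 1.24×10⁻⁴ / 8.15×10⁻⁵ = 15.0 m/s

15 m/s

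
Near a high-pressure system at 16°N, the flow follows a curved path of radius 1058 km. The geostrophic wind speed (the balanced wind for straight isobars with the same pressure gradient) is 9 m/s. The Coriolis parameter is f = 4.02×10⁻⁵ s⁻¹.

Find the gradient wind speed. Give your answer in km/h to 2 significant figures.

47 km/h

Around a high, pressure-gradient force acts outward with centrifugal, so Coriolis balances both:
fV = (1/ρ)|∂P/∂n| + V²/R  →  V² − fR·V + fR·V_g = 0
With fR = 4.02×10⁻⁵ × 1058×10³ m = 42.5 m/s:
V = [fR − √((fR)² − 4 fR V_g)]/2 = [42.5 − √(42.5² − 4×42.5×9)]/2 = 12.9 m/s
Supergeostrophic (V > V_g = 9 m/s), as expected around a high.
Converting: 12.9 m/s × 3.6 = 47 km/h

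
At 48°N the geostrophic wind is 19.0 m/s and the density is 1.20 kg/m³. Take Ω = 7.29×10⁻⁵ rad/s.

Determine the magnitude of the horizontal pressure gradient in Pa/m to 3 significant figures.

2.47×10⁻³ Pa/m

Coriolis parameter at 48°N:
f = 2Ω sin φ = 2 × 7.29×10⁻⁵ × sin 48° = 1.08×10⁻⁴ s⁻¹
Geostrophic balance rearranged: |∂P/∂n| = f ρ V_g
|∂P/∂n| = 1.08×10⁻⁴ × 1.20 × 19.0 = 2.47×10⁻³ Pa/m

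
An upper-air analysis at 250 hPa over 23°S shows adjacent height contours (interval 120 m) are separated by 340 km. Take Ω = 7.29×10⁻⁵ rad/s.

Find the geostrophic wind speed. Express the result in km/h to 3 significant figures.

Coriolis parameter at 23°S:
f = 2Ω sin φ = 2 × 7.29×10⁻⁵ × sin 23° = 5.70×10⁻⁵ s⁻¹
Height gradient: |∂Z/∂n| = 120 m / 340000 m = 3.53×10⁻⁴
On a pressure surface, geostrophic balance gives V_g = (g/f)|∂Z/∂n|:
V_g = 9.81 × 3.53×10⁻⁴ / 5.70×10⁻⁵ = 60.8 m/s
Converting: 60.8 m/s × 3.6 = 219 km/h

219 km/h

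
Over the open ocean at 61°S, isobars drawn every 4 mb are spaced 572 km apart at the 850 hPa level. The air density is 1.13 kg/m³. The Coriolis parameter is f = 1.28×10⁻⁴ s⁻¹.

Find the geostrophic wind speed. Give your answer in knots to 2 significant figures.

9.4 knots

Pressure gradient: |∂P/∂n| = 400 Pa / 572000 m = 6.99×10⁻⁴ Pa/m
Geostrophic balance (pressure-gradient force = Coriolis force):
V_g = (1/(fρ)) |∂P/∂n| = 6.99×10⁻⁴ / (1.28×10⁻⁴ × 1.13) = 4.83 m/s
Converting: 4.83 m/s × 1.944 = 9.4 knots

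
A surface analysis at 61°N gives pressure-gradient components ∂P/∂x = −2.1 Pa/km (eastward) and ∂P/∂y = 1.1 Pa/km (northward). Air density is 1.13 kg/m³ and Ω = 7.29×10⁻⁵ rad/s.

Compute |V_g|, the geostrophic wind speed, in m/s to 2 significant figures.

Coriolis parameter at 61°N:
f = 2Ω sin φ = 2 × 7.29×10⁻⁵ × sin 61° = 1.28×10⁻⁴ s⁻¹
Component geostrophic relations (x east, y north):
u_g = −(1/(fρ)) ∂P/∂y,  v_g = (1/(fρ)) ∂P/∂x
u_g = −(1.1×10⁻³)/(1.28×10⁻⁴ × 1.13) = −7.63 m/s;  v_g = (−2.1×10⁻³)/(1.28×10⁻⁴ × 1.13) = −14.6 m/s
|V_g| = √(u_g² + v_g²) = 16.5 m/s

16 m/s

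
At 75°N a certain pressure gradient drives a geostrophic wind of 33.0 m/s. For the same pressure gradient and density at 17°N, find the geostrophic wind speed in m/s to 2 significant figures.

With the same pressure gradient and density, V_g ∝ 1/f ∝ 1/sin φ.
V₂ = V₁ · sin φ₁ / sin φ₂ = 33.0 × sin 75° / sin 17°
V₂ = 33.0 × 0.9659/0.2924 = 110 m/s

110 m/s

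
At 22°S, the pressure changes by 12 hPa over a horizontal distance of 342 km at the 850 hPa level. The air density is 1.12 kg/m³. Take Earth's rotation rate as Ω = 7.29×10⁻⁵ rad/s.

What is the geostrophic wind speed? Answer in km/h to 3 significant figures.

206 km/h

Coriolis parameter at 22°S:
f = 2Ω sin φ = 2 × 7.29×10⁻⁵ × sin 22° = 5.46×10⁻⁵ s⁻¹
Pressure gradient: |∂P/∂n| = 1200 Pa / 342000 m = 3.51×10⁻³ Pa/m
Geostrophic balance (pressure-gradient force = Coriolis force):
V_g = (1/(fρ)) |∂P/∂n| = 3.51×10⁻³ / (5.46×10⁻⁵ × 1.12) = 57.4 m/s
Converting: 57.4 m/s × 3.6 = 206 km/h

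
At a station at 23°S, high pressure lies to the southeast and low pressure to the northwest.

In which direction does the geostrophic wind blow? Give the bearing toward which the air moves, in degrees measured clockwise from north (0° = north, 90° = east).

The pressure-gradient force points toward the northwest (bearing 315°).
Geostrophic balance: in the Southern Hemisphere the Coriolis force deflects motion to the left, so the geostrophic wind blows 90° to the left of the pressure-gradient force (low pressure on the right).
Rotating 315° by 90° counterclockwise gives 225° — the wind blows toward the southwest.

225°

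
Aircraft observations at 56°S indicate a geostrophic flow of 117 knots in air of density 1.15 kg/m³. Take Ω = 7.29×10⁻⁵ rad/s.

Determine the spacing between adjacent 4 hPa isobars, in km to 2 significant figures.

Coriolis parameter at 56°S:
f = 2Ω sin φ = 2 × 7.29×10⁻⁵ × sin 56° = 1.21×10⁻⁴ s⁻¹
Wind speed in SI: 117 knots = 60.2 m/s
Geostrophic balance rearranged: |∂P/∂n| = f ρ V_g
|∂P/∂n| = 1.21×10⁻⁴ × 1.15 × 60.2 = 8.37×10⁻³ Pa/m
Isobar spacing: Δn = ΔP/|∂P/∂n| = 400 Pa / 8.37×10⁻³ Pa/m = 47809 m ≈ 48 km

48 km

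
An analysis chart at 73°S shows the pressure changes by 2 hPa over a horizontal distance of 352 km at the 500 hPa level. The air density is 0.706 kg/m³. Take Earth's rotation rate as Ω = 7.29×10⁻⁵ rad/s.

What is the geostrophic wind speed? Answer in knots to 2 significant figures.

11 knots

Coriolis parameter at 73°S:
f = 2Ω sin φ = 2 × 7.29×10⁻⁵ × sin 73° = 1.39×10⁻⁴ s⁻¹
Pressure gradient: |∂P/∂n| = 200 Pa / 352000 m = 5.68×10⁻⁴ Pa/m
Geostrophic balance (pressure-gradient force = Coriolis force):
V_g = (1/(fρ)) |∂P/∂n| = 5.68×10⁻⁴ / (1.39×10⁻⁴ × 0.706) = 5.77 m/s
Converting: 5.77 m/s × 1.944 = 11 knots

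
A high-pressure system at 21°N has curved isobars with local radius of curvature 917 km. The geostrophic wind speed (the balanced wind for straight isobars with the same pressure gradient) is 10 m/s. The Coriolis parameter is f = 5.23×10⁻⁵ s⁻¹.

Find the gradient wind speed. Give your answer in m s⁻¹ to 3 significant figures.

Around a high, pressure-gradient force acts outward with centrifugal, so Coriolis balances both:
fV = (1/ρ)|∂P/∂n| + V²/R  →  V² − fR·V + fR·V_g = 0
With fR = 5.23×10⁻⁵ × 917×10³ m = 48.0 m/s:
V = [fR − √((fR)² − 4 fR V_g)]/2 = [48.0 − √(48.0² − 4×48.0×10)]/2 = 14.2 m/s
Supergeostrophic (V > V_g = 10 m/s), as expected around a high.

14.2 m s⁻¹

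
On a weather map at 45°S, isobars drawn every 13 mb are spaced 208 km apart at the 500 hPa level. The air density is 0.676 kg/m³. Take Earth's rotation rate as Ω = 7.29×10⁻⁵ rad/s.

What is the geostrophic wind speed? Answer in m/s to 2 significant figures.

Coriolis parameter at 45°S:
f = 2Ω sin φ = 2 × 7.29×10⁻⁵ × sin 45° = 1.03×10⁻⁴ s⁻¹
Pressure gradient: |∂P/∂n| = 1300 Pa / 208000 m = 6.25×10⁻³ Pa/m
Geostrophic balance (pressure-gradient force = Coriolis force):
V_g = (1/(fρ)) |∂P/∂n| = 6.25×10⁻³ / (1.03×10⁻⁴ × 0.676) = 89.7 m/s

90 m/s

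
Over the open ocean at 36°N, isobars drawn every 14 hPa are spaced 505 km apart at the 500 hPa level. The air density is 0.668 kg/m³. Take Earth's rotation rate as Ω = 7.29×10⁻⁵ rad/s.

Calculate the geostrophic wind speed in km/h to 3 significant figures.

Coriolis parameter at 36°N:
f = 2Ω sin φ = 2 × 7.29×10⁻⁵ × sin 36° = 8.57×10⁻⁵ s⁻¹
Pressure gradient: |∂P/∂n| = 1400 Pa / 505000 m = 2.77×10⁻³ Pa/m
Geostrophic balance (pressure-gradient force = Coriolis force):
V_g = (1/(fρ)) |∂P/∂n| = 2.77×10⁻³ / (8.57×10⁻⁵ × 0.668) = 48.4 m/s
Converting: 48.4 m/s × 3.6 = 174 km/h

174 km/h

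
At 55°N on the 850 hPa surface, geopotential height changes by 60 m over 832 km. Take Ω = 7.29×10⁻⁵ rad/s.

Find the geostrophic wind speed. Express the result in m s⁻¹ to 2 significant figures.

5.9 m s⁻¹

Coriolis parameter at 55°N:
f = 2Ω sin φ = 2 × 7.29×10⁻⁵ × sin 55° = 1.19×10⁻⁴ s⁻¹
Height gradient: |∂Z/∂n| = 60 m / 832000 m = 7.21×10⁻⁵
On a pressure surface, geostrophic balance gives V_g = (g/f)|∂Z/∂n|:
V_g = 9.81 × 7.21×10⁻⁵ / 1.19×10⁻⁴ = 5.92 m/s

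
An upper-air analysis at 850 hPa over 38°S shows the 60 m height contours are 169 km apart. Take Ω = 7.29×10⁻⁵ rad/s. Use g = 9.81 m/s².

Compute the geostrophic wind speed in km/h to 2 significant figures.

Coriolis parameter at 38°S:
f = 2Ω sin φ = 2 × 7.29×10⁻⁵ × sin 38° = 8.98×10⁻⁵ s⁻¹
Height gradient: |∂Z/∂n| = 60 m / 169000 m = 3.55×10⁻⁴
On a pressure surface, geostrophic balance gives V_g = (g/f)|∂Z/∂n|:
V_g = 9.81 × 3.55×10⁻⁴ / 8.98×10⁻⁵ = 38.8 m/s
Converting: 38.8 m/s × 3.6 = 140 km/h

140 km/h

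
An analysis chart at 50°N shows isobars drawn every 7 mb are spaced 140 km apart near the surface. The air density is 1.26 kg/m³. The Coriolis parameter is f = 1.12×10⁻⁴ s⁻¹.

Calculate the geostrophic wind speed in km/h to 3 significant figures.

128 km/h

Pressure gradient: |∂P/∂n| = 700 Pa / 140000 m = 5.00×10⁻³ Pa/m
Geostrophic balance (pressure-gradient force = Coriolis force):
V_g = (1/(fρ)) |∂P/∂n| = 5.00×10⁻³ / (1.12×10⁻⁴ × 1.26) = 35.4 m/s
Converting: 35.4 m/s × 3.6 = 128 km/h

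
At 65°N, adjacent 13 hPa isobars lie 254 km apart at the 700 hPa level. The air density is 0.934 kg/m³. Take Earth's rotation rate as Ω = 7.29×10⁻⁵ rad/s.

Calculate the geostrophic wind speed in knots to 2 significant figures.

Coriolis parameter at 65°N:
f = 2Ω sin φ = 2 × 7.29×10⁻⁵ × sin 65° = 1.32×10⁻⁴ s⁻¹
Pressure gradient: |∂P/∂n| = 1300 Pa / 254000 m = 5.12×10⁻³ Pa/m
Geostrophic balance (pressure-gradient force = Coriolis force):
V_g = (1/(fρ)) |∂P/∂n| = 5.12×10⁻³ / (1.32×10⁻⁴ × 0.934) = 41.5 m/s
Converting: 41.5 m/s × 1.944 = 81 knots

81 knots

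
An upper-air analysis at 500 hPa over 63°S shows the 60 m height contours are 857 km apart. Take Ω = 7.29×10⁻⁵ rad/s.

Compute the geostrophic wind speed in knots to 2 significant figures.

10 knots

Coriolis parameter at 63°S:
f = 2Ω sin φ = 2 × 7.29×10⁻⁵ × sin 63° = 1.30×10⁻⁴ s⁻¹
Height gradient: |∂Z/∂n| = 60 m / 857000 m = 7.00×10⁻⁵
On a pressure surface, geostrophic balance gives V_g = (g/f)|∂Z/∂n|:
V_g = 9.81 × 7.00×10⁻⁵ / 1.30×10⁻⁴ = 5.29 m/s
Converting: 5.29 m/s × 1.944 = 10 knots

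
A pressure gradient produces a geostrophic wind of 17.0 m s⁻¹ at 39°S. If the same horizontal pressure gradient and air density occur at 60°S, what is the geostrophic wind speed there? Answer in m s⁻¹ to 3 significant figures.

With the same pressure gradient and density, V_g ∝ 1/f ∝ 1/sin φ.
V₂ = V₁ · sin φ₁ / sin φ₂ = 17.0 × sin 39° / sin 60°
V₂ = 17.0 × 0.6293/0.8660 = 12.4 m s⁻¹

12.4 m s⁻¹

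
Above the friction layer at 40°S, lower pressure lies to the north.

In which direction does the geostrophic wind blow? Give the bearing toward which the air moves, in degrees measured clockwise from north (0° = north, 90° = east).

270°

The pressure-gradient force points toward the north (bearing 000°).
Geostrophic balance: in the Southern Hemisphere the Coriolis force deflects motion to the left, so the geostrophic wind blows 90° to the left of the pressure-gradient force (low pressure on the right).
Rotating 000° by 90° counterclockwise gives 270° — the wind blows toward the west.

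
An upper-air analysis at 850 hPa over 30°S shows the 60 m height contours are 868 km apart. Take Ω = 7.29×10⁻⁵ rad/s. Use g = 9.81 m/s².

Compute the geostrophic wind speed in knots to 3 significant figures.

18.1 knots

Coriolis parameter at 30°S:
f = 2Ω sin φ = 2 × 7.29×10⁻⁵ × sin 30° = 7.29×10⁻⁵ s⁻¹
Height gradient: |∂Z/∂n| = 60 m / 868000 m = 6.91×10⁻⁵
On a pressure surface, geostrophic balance gives V_g = (g/f)|∂Z/∂n|:
V_g = 9.81 × 6.91×10⁻⁵ / 7.29×10⁻⁵ = 9.30 m/s
Converting: 9.30 m/s × 1.944 = 18.1 knots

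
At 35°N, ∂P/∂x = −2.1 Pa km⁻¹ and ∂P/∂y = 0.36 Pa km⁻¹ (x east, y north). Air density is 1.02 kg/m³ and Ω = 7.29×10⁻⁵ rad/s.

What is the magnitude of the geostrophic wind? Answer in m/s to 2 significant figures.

Coriolis parameter at 35°N:
f = 2Ω sin φ = 2 × 7.29×10⁻⁵ × sin 35° = 8.36×10⁻⁵ s⁻¹
Component geostrophic relations (x east, y north):
u_g = −(1/(fρ)) ∂P/∂y,  v_g = (1/(fρ)) ∂P/∂x
u_g = −(0.36×10⁻³)/(8.36×10⁻⁵ × 1.02) = −4.22 m/s;  v_g = (−2.1×10⁻³)/(8.36×10⁻⁵ × 1.02) = −24.6 m/s
|V_g| = √(u_g² + v_g²) = 25.0 m/s

25 m/s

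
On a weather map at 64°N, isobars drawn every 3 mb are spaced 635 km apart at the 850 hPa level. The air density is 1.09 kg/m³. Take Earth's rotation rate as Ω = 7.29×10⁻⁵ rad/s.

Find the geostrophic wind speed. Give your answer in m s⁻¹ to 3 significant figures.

3.31 m s⁻¹

Coriolis parameter at 64°N:
f = 2Ω sin φ = 2 × 7.29×10⁻⁵ × sin 64° = 1.31×10⁻⁴ s⁻¹
Pressure gradient: |∂P/∂n| = 300 Pa / 635000 m = 4.72×10⁻⁴ Pa/m
Geostrophic balance (pressure-gradient force = Coriolis force):
V_g = (1/(fρ)) |∂P/∂n| = 4.72×10⁻⁴ / (1.31×10⁻⁴ × 1.09) = 3.31 m/s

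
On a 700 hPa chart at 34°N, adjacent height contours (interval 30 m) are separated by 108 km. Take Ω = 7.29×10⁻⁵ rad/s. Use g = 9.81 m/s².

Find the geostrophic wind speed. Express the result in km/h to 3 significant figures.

120 km/h

Coriolis parameter at 34°N:
f = 2Ω sin φ = 2 × 7.29×10⁻⁵ × sin 34° = 8.15×10⁻⁵ s⁻¹
Height gradient: |∂Z/∂n| = 30 m / 108000 m = 2.78×10⁻⁴
On a pressure surface, geostrophic balance gives V_g = (g/f)|∂Z/∂n|:
V_g = 9.81 × 2.78×10⁻⁴ / 8.15×10⁻⁵ = 33.4 m/s
Converting: 33.4 m/s × 3.6 = 120 km/h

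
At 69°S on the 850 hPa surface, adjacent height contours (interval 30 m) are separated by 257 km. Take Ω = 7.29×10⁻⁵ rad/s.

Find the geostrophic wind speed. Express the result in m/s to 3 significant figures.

Coriolis parameter at 69°S:
f = 2Ω sin φ = 2 × 7.29×10⁻⁵ × sin 69° = 1.36×10⁻⁴ s⁻¹
Height gradient: |∂Z/∂n| = 30 m / 257000 m = 1.17×10⁻⁴
On a pressure surface, geostrophic balance gives V_g = (g/f)|∂Z/∂n|:
V_g = 9.81 × 1.17×10⁻⁴ / 1.36×10⁻⁴ = 8.41 m/s

8.41 m/s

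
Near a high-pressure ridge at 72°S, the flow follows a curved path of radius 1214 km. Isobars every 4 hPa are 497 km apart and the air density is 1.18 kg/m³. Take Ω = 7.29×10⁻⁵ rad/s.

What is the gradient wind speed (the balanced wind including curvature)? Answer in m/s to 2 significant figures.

5.1 m/s

Coriolis parameter at 72°S:
f = 2Ω sin φ = 2 × 7.29×10⁻⁵ × sin 72° = 1.39×10⁻⁴ s⁻¹
Pressure gradient: |∂P/∂n| = 400 Pa / 497000 m = 8.05×10⁻⁴ Pa/m
Geostrophic speed: V_g = |∂P/∂n|/(fρ) = 8.05×10⁻⁴/(1.39×10⁻⁴ × 1.18) = 4.92 m/s
Around a high, pressure-gradient force acts outward with centrifugal, so Coriolis balances both:
fV = (1/ρ)|∂P/∂n| + V²/R  →  V² − fR·V + fR·V_g = 0
With fR = 1.39×10⁻⁴ × 1214×10³ m = 168 m/s:
V = [fR − √((fR)² − 4 fR V_g)]/2 = [168 − √(168² − 4×168×4.92)]/2 = 5.07 m/s
Supergeostrophic (V > V_g = 4.92 m/s), as expected around a high.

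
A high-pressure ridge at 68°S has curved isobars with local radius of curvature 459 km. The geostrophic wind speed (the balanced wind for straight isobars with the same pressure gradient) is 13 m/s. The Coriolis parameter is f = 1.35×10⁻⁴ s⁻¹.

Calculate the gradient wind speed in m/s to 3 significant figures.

18.6 m/s

Around a high, pressure-gradient force acts outward with centrifugal, so Coriolis balances both:
fV = (1/ρ)|∂P/∂n| + V²/R  →  V² − fR·V + fR·V_g = 0
With fR = 1.35×10⁻⁴ × 459×10³ m = 62.0 m/s:
V = [fR − √((fR)² − 4 fR V_g)]/2 = [62.0 − √(62.0² − 4×62.0×13)]/2 = 18.6 m/s
Supergeostrophic (V > V_g = 13 m/s), as expected around a high.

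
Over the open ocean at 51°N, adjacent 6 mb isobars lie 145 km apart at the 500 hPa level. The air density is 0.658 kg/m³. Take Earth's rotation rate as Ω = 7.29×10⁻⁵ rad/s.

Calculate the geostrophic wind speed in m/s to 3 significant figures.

55.5 m/s

Coriolis parameter at 51°N:
f = 2Ω sin φ = 2 × 7.29×10⁻⁵ × sin 51° = 1.13×10⁻⁴ s⁻¹
Pressure gradient: |∂P/∂n| = 600 Pa / 145000 m = 4.14×10⁻³ Pa/m
Geostrophic balance (pressure-gradient force = Coriolis force):
V_g = (1/(fρ)) |∂P/∂n| = 4.14×10⁻³ / (1.13×10⁻⁴ × 0.658) = 55.5 m/s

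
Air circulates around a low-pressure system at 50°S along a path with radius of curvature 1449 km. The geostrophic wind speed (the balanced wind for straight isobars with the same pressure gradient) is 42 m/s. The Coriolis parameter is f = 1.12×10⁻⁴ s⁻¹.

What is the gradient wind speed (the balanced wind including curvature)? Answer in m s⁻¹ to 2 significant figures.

Around a low, centrifugal force acts outward with Coriolis, so pressure-gradient force balances both:
(1/ρ)|∂P/∂n| = fV + V²/R  →  V² + fR·V − fR·V_g = 0
With fR = 1.12×10⁻⁴ × 1449×10³ m = 162 m/s:
V = [−fR + √((fR)² + 4 fR V_g)]/2 = [−162 + √(162² + 4×162×42)]/2 = 34.6 m/s
Subgeostrophic (V < V_g = 42 m/s), as expected around a low.

35 m s⁻¹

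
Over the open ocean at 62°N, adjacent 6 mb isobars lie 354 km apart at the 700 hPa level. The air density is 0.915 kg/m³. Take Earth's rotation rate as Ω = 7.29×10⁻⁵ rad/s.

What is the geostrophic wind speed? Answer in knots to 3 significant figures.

Coriolis parameter at 62°N:
f = 2Ω sin φ = 2 × 7.29×10⁻⁵ × sin 62° = 1.29×10⁻⁴ s⁻¹
Pressure gradient: |∂P/∂n| = 600 Pa / 354000 m = 1.69×10⁻³ Pa/m
Geostrophic balance (pressure-gradient force = Coriolis force):
V_g = (1/(fρ)) |∂P/∂n| = 1.69×10⁻³ / (1.29×10⁻⁴ × 0.915) = 14.4 m/s
Converting: 14.4 m/s × 1.944 = 28.0 knots

28.0 knots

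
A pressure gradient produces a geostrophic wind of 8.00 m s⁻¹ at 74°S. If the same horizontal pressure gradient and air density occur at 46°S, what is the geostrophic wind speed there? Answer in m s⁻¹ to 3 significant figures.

10.7 m s⁻¹

With the same pressure gradient and density, V_g ∝ 1/f ∝ 1/sin φ.
V₂ = V₁ · sin φ₁ / sin φ₂ = 8.00 × sin 74° / sin 46°
V₂ = 8.00 × 0.9613/0.7193 = 10.7 m s⁻¹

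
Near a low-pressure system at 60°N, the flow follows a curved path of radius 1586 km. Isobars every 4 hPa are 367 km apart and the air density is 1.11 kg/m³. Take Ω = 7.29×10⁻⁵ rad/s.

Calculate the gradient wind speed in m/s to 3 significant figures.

7.50 m/s

Coriolis parameter at 60°N:
f = 2Ω sin φ = 2 × 7.29×10⁻⁵ × sin 60° = 1.26×10⁻⁴ s⁻¹
Pressure gradient: |∂P/∂n| = 400 Pa / 367000 m = 1.09×10⁻³ Pa/m
Geostrophic speed: V_g = |∂P/∂n|/(fρ) = 1.09×10⁻³/(1.26×10⁻⁴ × 1.11) = 7.78 m/s
Around a low, centrifugal force acts outward with Coriolis, so pressure-gradient force balances both:
(1/ρ)|∂P/∂n| = fV + V²/R  →  V² + fR·V − fR·V_g = 0
With fR = 1.26×10⁻⁴ × 1586×10³ m = 200 m/s:
V = [−fR + √((fR)² + 4 fR V_g)]/2 = [−200 + √(200² + 4×200×7.78)]/2 = 7.5 m/s
Subgeostrophic (V < V_g = 7.78 m/s), as expected around a low.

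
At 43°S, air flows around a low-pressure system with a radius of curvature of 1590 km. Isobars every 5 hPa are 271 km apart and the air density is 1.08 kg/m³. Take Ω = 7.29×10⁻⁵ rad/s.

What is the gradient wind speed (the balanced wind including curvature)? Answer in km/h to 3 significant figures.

Coriolis parameter at 43°S:
f = 2Ω sin φ = 2 × 7.29×10⁻⁵ × sin 43° = 9.94×10⁻⁵ s⁻¹
Pressure gradient: |∂P/∂n| = 500 Pa / 271000 m = 1.85×10⁻³ Pa/m
Geostrophic speed: V_g = |∂P/∂n|/(fρ) = 1.85×10⁻³/(9.94×10⁻⁵ × 1.08) = 17.2 m/s
Around a low, centrifugal force acts outward with Coriolis, so pressure-gradient force balances both:
(1/ρ)|∂P/∂n| = fV + V²/R  →  V² + fR·V − fR·V_g = 0
With fR = 9.94×10⁻⁵ × 1590×10³ m = 158 m/s:
V = [−fR + √((fR)² + 4 fR V_g)]/2 = [−158 + √(158² + 4×158×17.2)]/2 = 15.6 m/s
Subgeostrophic (V < V_g = 17.2 m/s), as expected around a low.
Converting: 15.6 m/s × 3.6 = 56.3 km/h

56.3 km/h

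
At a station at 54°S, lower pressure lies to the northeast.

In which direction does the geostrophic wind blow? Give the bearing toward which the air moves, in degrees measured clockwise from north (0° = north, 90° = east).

315°

The pressure-gradient force points toward the northeast (bearing 045°).
Geostrophic balance: in the Southern Hemisphere the Coriolis force deflects motion to the left, so the geostrophic wind blows 90° to the left of the pressure-gradient force (low pressure on the right).
Rotating 045° by 90° counterclockwise gives 315° — the wind blows toward the northwest.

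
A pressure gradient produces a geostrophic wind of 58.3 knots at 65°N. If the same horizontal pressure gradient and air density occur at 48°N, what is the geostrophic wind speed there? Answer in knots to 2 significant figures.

With the same pressure gradient and density, V_g ∝ 1/f ∝ 1/sin φ.
V₂ = V₁ · sin φ₁ / sin φ₂ = 58.3 × sin 65° / sin 48°
V₂ = 58.3 × 0.9063/0.7431 = 71 knots

71 knots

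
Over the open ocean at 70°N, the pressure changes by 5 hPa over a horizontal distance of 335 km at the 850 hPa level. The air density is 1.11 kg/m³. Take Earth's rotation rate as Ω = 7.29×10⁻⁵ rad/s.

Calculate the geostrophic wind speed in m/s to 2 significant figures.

Coriolis parameter at 70°N:
f = 2Ω sin φ = 2 × 7.29×10⁻⁵ × sin 70° = 1.37×10⁻⁴ s⁻¹
Pressure gradient: |∂P/∂n| = 500 Pa / 335000 m = 1.49×10⁻³ Pa/m
Geostrophic balance (pressure-gradient force = Coriolis force):
V_g = (1/(fρ)) |∂P/∂n| = 1.49×10⁻³ / (1.37×10⁻⁴ × 1.11) = 9.81 m/s

9.8 m/s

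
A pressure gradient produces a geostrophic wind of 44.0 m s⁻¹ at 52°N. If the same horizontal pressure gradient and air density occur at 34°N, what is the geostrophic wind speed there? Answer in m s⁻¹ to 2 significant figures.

62 m s⁻¹

With the same pressure gradient and density, V_g ∝ 1/f ∝ 1/sin φ.
V₂ = V₁ · sin φ₁ / sin φ₂ = 44.0 × sin 52° / sin 34°
V₂ = 44.0 × 0.7880/0.5592 = 62 m s⁻¹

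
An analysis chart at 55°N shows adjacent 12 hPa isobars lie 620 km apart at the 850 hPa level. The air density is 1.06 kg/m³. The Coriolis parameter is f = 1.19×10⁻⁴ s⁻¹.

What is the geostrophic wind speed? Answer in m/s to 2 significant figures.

Pressure gradient: |∂P/∂n| = 1200 Pa / 620000 m = 1.94×10⁻³ Pa/m
Geostrophic balance (pressure-gradient force = Coriolis force):
V_g = (1/(fρ)) |∂P/∂n| = 1.94×10⁻³ / (1.19×10⁻⁴ × 1.06) = 15.3 m/s

15 m/s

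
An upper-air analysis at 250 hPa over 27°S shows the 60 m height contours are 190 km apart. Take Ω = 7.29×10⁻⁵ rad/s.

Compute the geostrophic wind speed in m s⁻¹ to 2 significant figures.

47 m s⁻¹

Coriolis parameter at 27°S:
f = 2Ω sin φ = 2 × 7.29×10⁻⁵ × sin 27° = 6.62×10⁻⁵ s⁻¹
Height gradient: |∂Z/∂n| = 60 m / 190000 m = 3.16×10⁻⁴
On a pressure surface, geostrophic balance gives V_g = (g/f)|∂Z/∂n|:
V_g = 9.81 × 3.16×10⁻⁴ / 6.62×10⁻⁵ = 46.8 m/s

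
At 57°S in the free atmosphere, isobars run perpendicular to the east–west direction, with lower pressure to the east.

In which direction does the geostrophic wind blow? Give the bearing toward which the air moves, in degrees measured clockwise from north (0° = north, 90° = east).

000°

The pressure-gradient force points toward the east (bearing 090°).
Geostrophic balance: in the Southern Hemisphere the Coriolis force deflects motion to the left, so the geostrophic wind blows 90° to the left of the pressure-gradient force (low pressure on the right).
Rotating 090° by 90° counterclockwise gives 000° — the wind blows toward the north.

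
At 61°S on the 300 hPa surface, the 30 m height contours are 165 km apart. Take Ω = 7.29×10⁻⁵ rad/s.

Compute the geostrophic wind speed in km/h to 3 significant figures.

50.4 km/h

Coriolis parameter at 61°S:
f = 2Ω sin φ = 2 × 7.29×10⁻⁵ × sin 61° = 1.28×10⁻⁴ s⁻¹
Height gradient: |∂Z/∂n| = 30 m / 165000 m = 1.82×10⁻⁴
On a pressure surface, geostrophic balance gives V_g = (g/f)|∂Z/∂n|:
V_g = 9.81 × 1.82×10⁻⁴ / 1.28×10⁻⁴ = 14.0 m/s
Converting: 14.0 m/s × 3.6 = 50.4 km/h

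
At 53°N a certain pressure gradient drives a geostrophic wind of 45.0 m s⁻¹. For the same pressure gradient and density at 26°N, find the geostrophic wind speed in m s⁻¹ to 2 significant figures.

With the same pressure gradient and density, V_g ∝ 1/f ∝ 1/sin φ.
V₂ = V₁ · sin φ₁ / sin φ₂ = 45.0 × sin 53° / sin 26°
V₂ = 45.0 × 0.7986/0.4384 = 82 m s⁻¹

82 m s⁻¹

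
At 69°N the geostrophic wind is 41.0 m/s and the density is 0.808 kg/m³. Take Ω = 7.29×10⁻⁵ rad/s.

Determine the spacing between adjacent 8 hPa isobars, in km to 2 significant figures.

180 km

Coriolis parameter at 69°N:
f = 2Ω sin φ = 2 × 7.29×10⁻⁵ × sin 69° = 1.36×10⁻⁴ s⁻¹
Geostrophic balance rearranged: |∂P/∂n| = f ρ V_g
|∂P/∂n| = 1.36×10⁻⁴ × 0.808 × 41.0 = 4.51×10⁻³ Pa/m
Isobar spacing: Δn = ΔP/|∂P/∂n| = 800 Pa / 4.51×10⁻³ Pa/m = 177413 m ≈ 180 km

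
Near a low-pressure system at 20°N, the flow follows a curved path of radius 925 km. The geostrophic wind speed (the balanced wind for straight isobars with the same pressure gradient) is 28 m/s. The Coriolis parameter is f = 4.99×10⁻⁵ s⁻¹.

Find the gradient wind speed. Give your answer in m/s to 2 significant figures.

Around a low, centrifugal force acts outward with Coriolis, so pressure-gradient force balances both:
(1/ρ)|∂P/∂n| = fV + V²/R  →  V² + fR·V − fR·V_g = 0
With fR = 4.99×10⁻⁵ × 925×10³ m = 46.2 m/s:
V = [−fR + √((fR)² + 4 fR V_g)]/2 = [−46.2 + √(46.2² + 4×46.2×28)]/2 = 19.6 m/s
Subgeostrophic (V < V_g = 28 m/s), as expected around a low.

20 m/s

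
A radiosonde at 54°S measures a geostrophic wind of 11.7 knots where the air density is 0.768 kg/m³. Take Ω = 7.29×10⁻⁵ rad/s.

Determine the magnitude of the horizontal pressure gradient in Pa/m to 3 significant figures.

Coriolis parameter at 54°S:
f = 2Ω sin φ = 2 × 7.29×10⁻⁵ × sin 54° = 1.18×10⁻⁴ s⁻¹
Wind speed in SI: 11.7 knots = 6.02 m/s
Geostrophic balance rearranged: |∂P/∂n| = f ρ V_g
|∂P/∂n| = 1.18×10⁻⁴ × 0.768 × 6.02 = 5.45×10⁻⁴ Pa/m

5.45×10⁻⁴ Pa/m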